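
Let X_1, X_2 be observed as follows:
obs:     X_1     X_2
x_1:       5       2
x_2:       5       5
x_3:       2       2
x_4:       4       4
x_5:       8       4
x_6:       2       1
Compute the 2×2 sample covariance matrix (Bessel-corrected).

Step 1 — column means:
  mean(X_1) = (5 + 5 + 2 + 4 + 8 + 2) / 6 = 26/6 = 4.3333
  mean(X_2) = (2 + 5 + 2 + 4 + 4 + 1) / 6 = 18/6 = 3

Step 2 — sample covariance S[i,j] = (1/(n-1)) · Σ_k (x_{k,i} - mean_i) · (x_{k,j} - mean_j), with n-1 = 5.
  S[X_1,X_1] = ((0.6667)·(0.6667) + (0.6667)·(0.6667) + (-2.3333)·(-2.3333) + (-0.3333)·(-0.3333) + (3.6667)·(3.6667) + (-2.3333)·(-2.3333)) / 5 = 25.3333/5 = 5.0667
  S[X_1,X_2] = ((0.6667)·(-1) + (0.6667)·(2) + (-2.3333)·(-1) + (-0.3333)·(1) + (3.6667)·(1) + (-2.3333)·(-2)) / 5 = 11/5 = 2.2
  S[X_2,X_2] = ((-1)·(-1) + (2)·(2) + (-1)·(-1) + (1)·(1) + (1)·(1) + (-2)·(-2)) / 5 = 12/5 = 2.4

S is symmetric (S[j,i] = S[i,j]). Assembling:

S = [[5.0667, 2.2],
 [2.2, 2.4]]


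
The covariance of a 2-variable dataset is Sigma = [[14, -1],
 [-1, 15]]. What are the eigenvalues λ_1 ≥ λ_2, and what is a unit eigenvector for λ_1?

Step 1 — characteristic polynomial of 2×2 Sigma:
  det(Sigma - λI) = λ² - trace · λ + det = 0.
  trace = 14 + 15 = 29, det = 14·15 - (-1)² = 209.
Step 2 — discriminant:
  Δ = trace² - 4·det = 841 - 836 = 5.
Step 3 — eigenvalues:
  λ = (trace ± √Δ)/2 = (29 ± 2.2361)/2,
  λ_1 = 15.618,  λ_2 = 13.382.

Step 4 — unit eigenvector for λ_1: solve (Sigma - λ_1 I)v = 0. First row:
  (14 - 15.618)·v_x + (-1)·v_y = 0, i.e. (-1.618)·v_x + (-1)·v_y = 0,
  so v ∝ (b, λ_1 - a) = (-1, 1.618); multiply by -1 so the first entry is positive: u = (1, -1.618).
  ||u|| = √((1)² + (-1.618)²) = √(3.618) ≈ 1.9021,
  v_1 = u/||u|| ≈ (0.5257, -0.8507) (||v_1|| = 1).

λ_1 = 15.618,  λ_2 = 13.382;  v_1 ≈ (0.5257, -0.8507)


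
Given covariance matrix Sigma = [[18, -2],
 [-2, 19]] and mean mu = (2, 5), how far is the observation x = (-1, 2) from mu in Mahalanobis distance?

Step 1 — centre the observation: (x - mu) = (-3, -3).

Step 2 — invert Sigma. det(Sigma) = 18·19 - (-2)² = 338.
  Sigma^{-1} = (1/det) · [[d, -b], [-b, a]] = [[0.0562, 0.0059],
 [0.0059, 0.0533]].

Step 3 — form the quadratic (x - mu)^T · Sigma^{-1} · (x - mu):
  Sigma^{-1} · (x - mu) = (-0.1864, -0.1775).
  (x - mu)^T · [Sigma^{-1} · (x - mu)] = (-3)·(-0.1864) + (-3)·(-0.1775) = 1.0917.

Step 4 — take square root: d = √(1.0917) ≈ 1.0449.

d(x, mu) = √(1.0917) ≈ 1.0449


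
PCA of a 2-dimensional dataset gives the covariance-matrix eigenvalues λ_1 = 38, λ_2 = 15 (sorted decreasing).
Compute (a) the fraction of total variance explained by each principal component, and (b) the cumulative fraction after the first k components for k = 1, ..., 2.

Step 1 — total variance = trace(Sigma) = Σ λ_i = 38 + 15 = 53.

Step 2 — fraction explained by component i = λ_i / Σ λ:
  PC1: 38/53 = 0.717
  PC2: 15/53 = 0.283

Step 3 — cumulative fraction after k components = (λ_1 + ... + λ_k) / Σ λ:
  k = 1: 38/53 = 0.717
  k = 2: (38 + 15)/53 = 53/53 = 1

Summary (fraction, with percent):

explained: PC1 0.717 (71.7%), PC2 0.283 (28.3%);  cumulative: 0.717, 1


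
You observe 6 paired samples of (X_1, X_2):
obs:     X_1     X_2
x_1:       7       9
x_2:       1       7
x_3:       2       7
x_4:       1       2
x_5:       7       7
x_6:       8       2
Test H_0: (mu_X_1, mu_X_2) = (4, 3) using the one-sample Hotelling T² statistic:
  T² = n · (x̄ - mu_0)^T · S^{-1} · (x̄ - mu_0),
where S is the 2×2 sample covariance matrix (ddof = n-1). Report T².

Step 1 — sample mean vector:
  mean(X_1) = (7 + 1 + 2 + 1 + 7 + 8) / 6 = 26/6 = 4.3333
  mean(X_2) = (9 + 7 + 7 + 2 + 7 + 2) / 6 = 34/6 = 5.6667
  x̄ = (4.3333, 5.6667),  deviation x̄ - mu_0 = (4.3333, 5.6667) - (4, 3) = (0.3333, 2.6667).

Step 2 — sample covariance matrix, S[i,j] = (1/(n-1)) · Σ_k (x_{k,i} - mean_i) · (x_{k,j} - mean_j), divisor n-1 = 5:
  S[X_1,X_1] = ((2.6667)·(2.6667) + (-3.3333)·(-3.3333) + (-2.3333)·(-2.3333) + (-3.3333)·(-3.3333) + (2.6667)·(2.6667) + (3.6667)·(3.6667)) / 5 = 55.3333/5 = 11.0667
  S[X_1,X_2] = ((2.6667)·(3.3333) + (-3.3333)·(1.3333) + (-2.3333)·(1.3333) + (-3.3333)·(-3.6667) + (2.6667)·(1.3333) + (3.6667)·(-3.6667)) / 5 = 3.6667/5 = 0.7333
  S[X_2,X_2] = ((3.3333)·(3.3333) + (1.3333)·(1.3333) + (1.3333)·(1.3333) + (-3.6667)·(-3.6667) + (1.3333)·(1.3333) + (-3.6667)·(-3.6667)) / 5 = 43.3333/5 = 8.6667
  S = [[11.0667, 0.7333],
 [0.7333, 8.6667]].

Step 3 — invert S. det(S) = 11.0667·8.6667 - (0.7333)² = 95.3733.
  S^{-1} = (1/det) · [[d, -b], [-b, a]] = [[0.0909, -0.0077],
 [-0.0077, 0.116]].

Step 4 — quadratic form (x̄ - mu_0)^T · S^{-1} · (x̄ - mu_0):
  S^{-1} · (x̄ - mu_0) = (0.0098, 0.3069),
  (x̄ - mu_0)^T · [...] = (0.3333)·(0.0098) + (2.6667)·(0.3069) = 0.8216.

Step 5 — scale by n: T² = 6 · 0.8216 = 4.9294.

T² ≈ 4.9294


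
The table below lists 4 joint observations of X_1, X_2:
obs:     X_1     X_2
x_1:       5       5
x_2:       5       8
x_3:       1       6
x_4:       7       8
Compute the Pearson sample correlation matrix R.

Step 1 — column means:
  mean(X_1) = (5 + 5 + 1 + 7) / 4 = 18/4 = 4.5
  mean(X_2) = (5 + 8 + 6 + 8) / 4 = 27/4 = 6.75

Step 2 — sample variances and covariances s[i,j] = (1/(n-1)) · Σ_k (x_{k,i} - mean_i) · (x_{k,j} - mean_j), with n-1 = 3:
  s[X_1,X_1] = ((0.5)·(0.5) + (0.5)·(0.5) + (-3.5)·(-3.5) + (2.5)·(2.5)) / 3 = 19/3 = 6.3333
  s[X_1,X_2] = ((0.5)·(-1.75) + (0.5)·(1.25) + (-3.5)·(-0.75) + (2.5)·(1.25)) / 3 = 5.5/3 = 1.8333
  s[X_2,X_2] = ((-1.75)·(-1.75) + (1.25)·(1.25) + (-0.75)·(-0.75) + (1.25)·(1.25)) / 3 = 6.75/3 = 2.25
  Sample standard deviations s_i = √(s[i,i]):
  s(X_1) = √(6.3333) = 2.5166
  s(X_2) = √(2.25) = 1.5

Step 3 — r_{ij} = s_{ij} / (s_i · s_j):
  r[X_1,X_1] = 1 (diagonal).
  r[X_1,X_2] = 1.8333 / (2.5166 · 1.5) = 1.8333 / 3.7749 = 0.4857
  r[X_2,X_2] = 1 (diagonal).

R is symmetric with unit diagonal. Assembling:

R = [[1, 0.4857],
 [0.4857, 1]]


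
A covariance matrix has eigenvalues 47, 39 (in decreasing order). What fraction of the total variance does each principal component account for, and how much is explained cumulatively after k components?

Step 1 — total variance = trace(Sigma) = Σ λ_i = 47 + 39 = 86.

Step 2 — fraction explained by component i = λ_i / Σ λ:
  PC1: 47/86 = 0.5465
  PC2: 39/86 = 0.4535

Step 3 — cumulative fraction after k components = (λ_1 + ... + λ_k) / Σ λ:
  k = 1: 47/86 = 0.5465
  k = 2: (47 + 39)/86 = 86/86 = 1

Summary (fraction, with percent):

explained: PC1 0.5465 (54.65%), PC2 0.4535 (45.35%);  cumulative: 0.5465, 1


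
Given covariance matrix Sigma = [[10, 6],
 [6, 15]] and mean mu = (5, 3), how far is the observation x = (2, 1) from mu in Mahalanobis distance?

Step 1 — centre the observation: (x - mu) = (-3, -2).

Step 2 — invert Sigma. det(Sigma) = 10·15 - (6)² = 114.
  Sigma^{-1} = (1/det) · [[d, -b], [-b, a]] = [[0.1316, -0.0526],
 [-0.0526, 0.0877]].

Step 3 — form the quadratic (x - mu)^T · Sigma^{-1} · (x - mu):
  Sigma^{-1} · (x - mu) = (-0.2895, -0.0175).
  (x - mu)^T · [Sigma^{-1} · (x - mu)] = (-3)·(-0.2895) + (-2)·(-0.0175) = 0.9035.

Step 4 — take square root: d = √(0.9035) ≈ 0.9505.

d(x, mu) = √(0.9035) ≈ 0.9505


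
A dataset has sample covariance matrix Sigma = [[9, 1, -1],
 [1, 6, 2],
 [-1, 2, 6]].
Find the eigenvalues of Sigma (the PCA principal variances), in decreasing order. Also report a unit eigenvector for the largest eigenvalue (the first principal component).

Step 1 — characteristic polynomial p(λ) = det(λI - Sigma) = λ³ - tr·λ² + c_1·λ - det, where tr = trace, c_1 = sum of the principal 2×2 minors, det = det(Sigma):
  tr = 9 + 6 + 6 = 21,
  c_1 = (9·6 - (1)²) + (9·6 - (-1)²) + (6·6 - (2)²) = 53 + 53 + 32 = 138,
  det = 9·(6·6 - (2)²) - (1)·((1)·6 - (2)·(-1)) + (-1)·((1)·(2) - 6·(-1)) = 9·(32) - (1)·(8) + (-1)·(8) = 272.
  So p(λ) = λ³ - 21λ² + 138λ - 272.
Step 2 — look for an integer root (rational root theorem: any rational root is an integer divisor of 272). Testing λ = 8:
  p(8) = 512 - 1344 + 1104 - 272 = 0  ✓
  Dividing out (λ - 8): p(λ) = (λ - 8)(λ² - 13λ + 34).
Step 3 — remaining eigenvalues from the quadratic λ² - 13λ + 34 = 0:
  Δ = 13² - 4·34 = 169 - 136 = 33,  λ = (13 ± √33)/2 = (13 ± 5.7446)/2 ≈ 9.3723 or 3.6277.
  Sorted: λ_1 = 9.3723,  λ_2 = 8,  λ_3 = 3.6277  (check: sum = 21 = tr ✓).

Step 4 — unit eigenvector for λ_1 ≈ 9.3723: v spans the null space of (Sigma - λ_1 I), whose rows are
  r_1 = (-0.3723, 1, -1),  r_2 = (1, -3.3723, 2),  r_3 = (-1, 2, -3.3723).
  v is orthogonal to every row, so take v ∝ r_1 × r_2 = ((1)·(2) - (-1)·(-3.3723), (-1)·(1) - (-0.3723)·(2), (-0.3723)·(-3.3723) - (1)·(1)) ≈ (-1.3723, -0.2554, 0.2554).
  Rescale (multiply by -1 so the first nonzero entry is positive): u = (1.3723, 0.2554, -0.2554).
  ||u|| = √((1.3723)² + (0.2554)² + (-0.2554)²) = √(2.0137) ≈ 1.419,  v_1 = u/||u|| ≈ (0.9671, 0.18, -0.18) (||v_1|| = 1).

λ_1 = 9.3723,  λ_2 = 8,  λ_3 = 3.6277;  v_1 ≈ (0.9671, 0.18, -0.18)


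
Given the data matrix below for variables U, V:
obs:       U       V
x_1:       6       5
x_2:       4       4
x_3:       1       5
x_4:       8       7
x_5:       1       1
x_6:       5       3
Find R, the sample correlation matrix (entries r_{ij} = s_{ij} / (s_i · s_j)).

Step 1 — column means:
  mean(U) = (6 + 4 + 1 + 8 + 1 + 5) / 6 = 25/6 = 4.1667
  mean(V) = (5 + 4 + 5 + 7 + 1 + 3) / 6 = 25/6 = 4.1667

Step 2 — sample variances and covariances s[i,j] = (1/(n-1)) · Σ_k (x_{k,i} - mean_i) · (x_{k,j} - mean_j), with n-1 = 5:
  s[U,U] = ((1.8333)·(1.8333) + (-0.1667)·(-0.1667) + (-3.1667)·(-3.1667) + (3.8333)·(3.8333) + (-3.1667)·(-3.1667) + (0.8333)·(0.8333)) / 5 = 38.8333/5 = 7.7667
  s[U,V] = ((1.8333)·(0.8333) + (-0.1667)·(-0.1667) + (-3.1667)·(0.8333) + (3.8333)·(2.8333) + (-3.1667)·(-3.1667) + (0.8333)·(-1.1667)) / 5 = 18.8333/5 = 3.7667
  s[V,V] = ((0.8333)·(0.8333) + (-0.1667)·(-0.1667) + (0.8333)·(0.8333) + (2.8333)·(2.8333) + (-3.1667)·(-3.1667) + (-1.1667)·(-1.1667)) / 5 = 20.8333/5 = 4.1667
  Sample standard deviations s_i = √(s[i,i]):
  s(U) = √(7.7667) = 2.7869
  s(V) = √(4.1667) = 2.0412

Step 3 — r_{ij} = s_{ij} / (s_i · s_j):
  r[U,U] = 1 (diagonal).
  r[U,V] = 3.7667 / (2.7869 · 2.0412) = 3.7667 / 5.6887 = 0.6621
  r[V,V] = 1 (diagonal).

R is symmetric with unit diagonal. Assembling:

R = [[1, 0.6621],
 [0.6621, 1]]


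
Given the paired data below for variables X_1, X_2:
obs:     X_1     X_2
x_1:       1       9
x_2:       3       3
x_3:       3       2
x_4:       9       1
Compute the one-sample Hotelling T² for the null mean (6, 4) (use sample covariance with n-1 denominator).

Step 1 — sample mean vector:
  mean(X_1) = (1 + 3 + 3 + 9) / 4 = 16/4 = 4
  mean(X_2) = (9 + 3 + 2 + 1) / 4 = 15/4 = 3.75
  x̄ = (4, 3.75),  deviation x̄ - mu_0 = (4, 3.75) - (6, 4) = (-2, -0.25).

Step 2 — sample covariance matrix, S[i,j] = (1/(n-1)) · Σ_k (x_{k,i} - mean_i) · (x_{k,j} - mean_j), divisor n-1 = 3:
  S[X_1,X_1] = ((-3)·(-3) + (-1)·(-1) + (-1)·(-1) + (5)·(5)) / 3 = 36/3 = 12
  S[X_1,X_2] = ((-3)·(5.25) + (-1)·(-0.75) + (-1)·(-1.75) + (5)·(-2.75)) / 3 = -27/3 = -9
  S[X_2,X_2] = ((5.25)·(5.25) + (-0.75)·(-0.75) + (-1.75)·(-1.75) + (-2.75)·(-2.75)) / 3 = 38.75/3 = 12.9167
  S = [[12, -9],
 [-9, 12.9167]].

Step 3 — invert S. det(S) = 12·12.9167 - (-9)² = 74.
  S^{-1} = (1/det) · [[d, -b], [-b, a]] = [[0.1745, 0.1216],
 [0.1216, 0.1622]].

Step 4 — quadratic form (x̄ - mu_0)^T · S^{-1} · (x̄ - mu_0):
  S^{-1} · (x̄ - mu_0) = (-0.3795, -0.2838),
  (x̄ - mu_0)^T · [...] = (-2)·(-0.3795) + (-0.25)·(-0.2838) = 0.83.

Step 5 — scale by n: T² = 4 · 0.83 = 3.3198.

T² ≈ 3.3198


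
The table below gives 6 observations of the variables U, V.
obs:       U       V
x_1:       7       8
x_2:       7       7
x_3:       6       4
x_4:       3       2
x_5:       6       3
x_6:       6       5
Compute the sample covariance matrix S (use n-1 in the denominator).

Step 1 — column means:
  mean(U) = (7 + 7 + 6 + 3 + 6 + 6) / 6 = 35/6 = 5.8333
  mean(V) = (8 + 7 + 4 + 2 + 3 + 5) / 6 = 29/6 = 4.8333

Step 2 — sample covariance S[i,j] = (1/(n-1)) · Σ_k (x_{k,i} - mean_i) · (x_{k,j} - mean_j), with n-1 = 5.
  S[U,U] = ((1.1667)·(1.1667) + (1.1667)·(1.1667) + (0.1667)·(0.1667) + (-2.8333)·(-2.8333) + (0.1667)·(0.1667) + (0.1667)·(0.1667)) / 5 = 10.8333/5 = 2.1667
  S[U,V] = ((1.1667)·(3.1667) + (1.1667)·(2.1667) + (0.1667)·(-0.8333) + (-2.8333)·(-2.8333) + (0.1667)·(-1.8333) + (0.1667)·(0.1667)) / 5 = 13.8333/5 = 2.7667
  S[V,V] = ((3.1667)·(3.1667) + (2.1667)·(2.1667) + (-0.8333)·(-0.8333) + (-2.8333)·(-2.8333) + (-1.8333)·(-1.8333) + (0.1667)·(0.1667)) / 5 = 26.8333/5 = 5.3667

S is symmetric (S[j,i] = S[i,j]). Assembling:

S = [[2.1667, 2.7667],
 [2.7667, 5.3667]]


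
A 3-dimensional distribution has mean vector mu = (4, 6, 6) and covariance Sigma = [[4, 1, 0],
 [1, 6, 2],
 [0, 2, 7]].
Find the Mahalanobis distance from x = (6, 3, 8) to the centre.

Step 1 — centre the observation: (x - mu) = (2, -3, 2).

Step 2 — invert Sigma (cofactor / det for 3×3, or solve directly):
  Sigma^{-1} = [[0.2621, -0.0483, 0.0138],
 [-0.0483, 0.1931, -0.0552],
 [0.0138, -0.0552, 0.1586]].

Step 3 — form the quadratic (x - mu)^T · Sigma^{-1} · (x - mu):
  Sigma^{-1} · (x - mu) = (0.6966, -0.7862, 0.5103).
  (x - mu)^T · [Sigma^{-1} · (x - mu)] = (2)·(0.6966) + (-3)·(-0.7862) + (2)·(0.5103) = 4.7724.

Step 4 — take square root: d = √(4.7724) ≈ 2.1846.

d(x, mu) = √(4.7724) ≈ 2.1846


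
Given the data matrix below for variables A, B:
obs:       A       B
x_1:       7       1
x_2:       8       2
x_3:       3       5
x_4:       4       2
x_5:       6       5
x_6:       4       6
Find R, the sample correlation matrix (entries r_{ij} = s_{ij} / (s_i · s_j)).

Step 1 — column means:
  mean(A) = (7 + 8 + 3 + 4 + 6 + 4) / 6 = 32/6 = 5.3333
  mean(B) = (1 + 2 + 5 + 2 + 5 + 6) / 6 = 21/6 = 3.5

Step 2 — sample variances and covariances s[i,j] = (1/(n-1)) · Σ_k (x_{k,i} - mean_i) · (x_{k,j} - mean_j), with n-1 = 5:
  s[A,A] = ((1.6667)·(1.6667) + (2.6667)·(2.6667) + (-2.3333)·(-2.3333) + (-1.3333)·(-1.3333) + (0.6667)·(0.6667) + (-1.3333)·(-1.3333)) / 5 = 19.3333/5 = 3.8667
  s[A,B] = ((1.6667)·(-2.5) + (2.6667)·(-1.5) + (-2.3333)·(1.5) + (-1.3333)·(-1.5) + (0.6667)·(1.5) + (-1.3333)·(2.5)) / 5 = -12/5 = -2.4
  s[B,B] = ((-2.5)·(-2.5) + (-1.5)·(-1.5) + (1.5)·(1.5) + (-1.5)·(-1.5) + (1.5)·(1.5) + (2.5)·(2.5)) / 5 = 21.5/5 = 4.3
  Sample standard deviations s_i = √(s[i,i]):
  s(A) = √(3.8667) = 1.9664
  s(B) = √(4.3) = 2.0736

Step 3 — r_{ij} = s_{ij} / (s_i · s_j):
  r[A,A] = 1 (diagonal).
  r[A,B] = -2.4 / (1.9664 · 2.0736) = -2.4 / 4.0776 = -0.5886
  r[B,B] = 1 (diagonal).

R is symmetric with unit diagonal. Assembling:

R = [[1, -0.5886],
 [-0.5886, 1]]


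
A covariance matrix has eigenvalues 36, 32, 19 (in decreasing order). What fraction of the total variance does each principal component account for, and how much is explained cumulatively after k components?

Step 1 — total variance = trace(Sigma) = Σ λ_i = 36 + 32 + 19 = 87.

Step 2 — fraction explained by component i = λ_i / Σ λ:
  PC1: 36/87 = 0.4138
  PC2: 32/87 = 0.3678
  PC3: 19/87 = 0.2184

Step 3 — cumulative fraction after k components = (λ_1 + ... + λ_k) / Σ λ:
  k = 1: 36/87 = 0.4138
  k = 2: (36 + 32)/87 = 68/87 = 0.7816
  k = 3: (36 + 32 + 19)/87 = 87/87 = 1

Summary (fraction, with percent):

explained: PC1 0.4138 (41.38%), PC2 0.3678 (36.78%), PC3 0.2184 (21.84%);  cumulative: 0.4138, 0.7816, 1


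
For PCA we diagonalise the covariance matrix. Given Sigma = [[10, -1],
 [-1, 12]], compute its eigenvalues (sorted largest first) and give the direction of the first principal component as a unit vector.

Step 1 — characteristic polynomial of 2×2 Sigma:
  det(Sigma - λI) = λ² - trace · λ + det = 0.
  trace = 10 + 12 = 22, det = 10·12 - (-1)² = 119.
Step 2 — discriminant:
  Δ = trace² - 4·det = 484 - 476 = 8.
Step 3 — eigenvalues:
  λ = (trace ± √Δ)/2 = (22 ± 2.8284)/2,
  λ_1 = 12.4142,  λ_2 = 9.5858.

Step 4 — unit eigenvector for λ_1: solve (Sigma - λ_1 I)v = 0. First row:
  (10 - 12.4142)·v_x + (-1)·v_y = 0, i.e. (-2.4142)·v_x + (-1)·v_y = 0,
  so v ∝ (b, λ_1 - a) = (-1, 2.4142); multiply by -1 so the first entry is positive: u = (1, -2.4142).
  ||u|| = √((1)² + (-2.4142)²) = √(6.8284) ≈ 2.6131,
  v_1 = u/||u|| ≈ (0.3827, -0.9239) (||v_1|| = 1).

λ_1 = 12.4142,  λ_2 = 9.5858;  v_1 ≈ (0.3827, -0.9239)


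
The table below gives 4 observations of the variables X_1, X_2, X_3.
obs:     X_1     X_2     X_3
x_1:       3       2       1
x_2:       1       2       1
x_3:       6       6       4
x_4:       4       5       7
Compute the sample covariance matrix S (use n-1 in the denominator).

Step 1 — column means:
  mean(X_1) = (3 + 1 + 6 + 4) / 4 = 14/4 = 3.5
  mean(X_2) = (2 + 2 + 6 + 5) / 4 = 15/4 = 3.75
  mean(X_3) = (1 + 1 + 4 + 7) / 4 = 13/4 = 3.25

Step 2 — sample covariance S[i,j] = (1/(n-1)) · Σ_k (x_{k,i} - mean_i) · (x_{k,j} - mean_j), with n-1 = 3.
  S[X_1,X_1] = ((-0.5)·(-0.5) + (-2.5)·(-2.5) + (2.5)·(2.5) + (0.5)·(0.5)) / 3 = 13/3 = 4.3333
  S[X_1,X_2] = ((-0.5)·(-1.75) + (-2.5)·(-1.75) + (2.5)·(2.25) + (0.5)·(1.25)) / 3 = 11.5/3 = 3.8333
  S[X_1,X_3] = ((-0.5)·(-2.25) + (-2.5)·(-2.25) + (2.5)·(0.75) + (0.5)·(3.75)) / 3 = 10.5/3 = 3.5
  S[X_2,X_2] = ((-1.75)·(-1.75) + (-1.75)·(-1.75) + (2.25)·(2.25) + (1.25)·(1.25)) / 3 = 12.75/3 = 4.25
  S[X_2,X_3] = ((-1.75)·(-2.25) + (-1.75)·(-2.25) + (2.25)·(0.75) + (1.25)·(3.75)) / 3 = 14.25/3 = 4.75
  S[X_3,X_3] = ((-2.25)·(-2.25) + (-2.25)·(-2.25) + (0.75)·(0.75) + (3.75)·(3.75)) / 3 = 24.75/3 = 8.25

S is symmetric (S[j,i] = S[i,j]). Assembling:

S = [[4.3333, 3.8333, 3.5],
 [3.8333, 4.25, 4.75],
 [3.5, 4.75, 8.25]]


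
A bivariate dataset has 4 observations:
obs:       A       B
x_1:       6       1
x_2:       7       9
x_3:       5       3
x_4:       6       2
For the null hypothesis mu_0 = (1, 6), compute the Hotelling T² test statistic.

Step 1 — sample mean vector:
  mean(A) = (6 + 7 + 5 + 6) / 4 = 24/4 = 6
  mean(B) = (1 + 9 + 3 + 2) / 4 = 15/4 = 3.75
  x̄ = (6, 3.75),  deviation x̄ - mu_0 = (6, 3.75) - (1, 6) = (5, -2.25).

Step 2 — sample covariance matrix, S[i,j] = (1/(n-1)) · Σ_k (x_{k,i} - mean_i) · (x_{k,j} - mean_j), divisor n-1 = 3:
  S[A,A] = ((0)·(0) + (1)·(1) + (-1)·(-1) + (0)·(0)) / 3 = 2/3 = 0.6667
  S[A,B] = ((0)·(-2.75) + (1)·(5.25) + (-1)·(-0.75) + (0)·(-1.75)) / 3 = 6/3 = 2
  S[B,B] = ((-2.75)·(-2.75) + (5.25)·(5.25) + (-0.75)·(-0.75) + (-1.75)·(-1.75)) / 3 = 38.75/3 = 12.9167
  S = [[0.6667, 2],
 [2, 12.9167]].

Step 3 — invert S. det(S) = 0.6667·12.9167 - (2)² = 4.6111.
  S^{-1} = (1/det) · [[d, -b], [-b, a]] = [[2.8012, -0.4337],
 [-0.4337, 0.1446]].

Step 4 — quadratic form (x̄ - mu_0)^T · S^{-1} · (x̄ - mu_0):
  S^{-1} · (x̄ - mu_0) = (14.9819, -2.494),
  (x̄ - mu_0)^T · [...] = (5)·(14.9819) + (-2.25)·(-2.494) = 80.5211.

Step 5 — scale by n: T² = 4 · 80.5211 = 322.0843.

T² ≈ 322.0843


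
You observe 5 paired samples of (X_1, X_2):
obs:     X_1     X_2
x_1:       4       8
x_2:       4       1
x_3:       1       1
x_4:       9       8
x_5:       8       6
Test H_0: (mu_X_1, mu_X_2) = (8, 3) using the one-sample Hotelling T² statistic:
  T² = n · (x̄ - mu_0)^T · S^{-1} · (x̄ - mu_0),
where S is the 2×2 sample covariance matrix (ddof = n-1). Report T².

Step 1 — sample mean vector:
  mean(X_1) = (4 + 4 + 1 + 9 + 8) / 5 = 26/5 = 5.2
  mean(X_2) = (8 + 1 + 1 + 8 + 6) / 5 = 24/5 = 4.8
  x̄ = (5.2, 4.8),  deviation x̄ - mu_0 = (5.2, 4.8) - (8, 3) = (-2.8, 1.8).

Step 2 — sample covariance matrix, S[i,j] = (1/(n-1)) · Σ_k (x_{k,i} - mean_i) · (x_{k,j} - mean_j), divisor n-1 = 4:
  S[X_1,X_1] = ((-1.2)·(-1.2) + (-1.2)·(-1.2) + (-4.2)·(-4.2) + (3.8)·(3.8) + (2.8)·(2.8)) / 4 = 42.8/4 = 10.7
  S[X_1,X_2] = ((-1.2)·(3.2) + (-1.2)·(-3.8) + (-4.2)·(-3.8) + (3.8)·(3.2) + (2.8)·(1.2)) / 4 = 32.2/4 = 8.05
  S[X_2,X_2] = ((3.2)·(3.2) + (-3.8)·(-3.8) + (-3.8)·(-3.8) + (3.2)·(3.2) + (1.2)·(1.2)) / 4 = 50.8/4 = 12.7
  S = [[10.7, 8.05],
 [8.05, 12.7]].

Step 3 — invert S. det(S) = 10.7·12.7 - (8.05)² = 71.0875.
  S^{-1} = (1/det) · [[d, -b], [-b, a]] = [[0.1787, -0.1132],
 [-0.1132, 0.1505]].

Step 4 — quadratic form (x̄ - mu_0)^T · S^{-1} · (x̄ - mu_0):
  S^{-1} · (x̄ - mu_0) = (-0.7041, 0.588),
  (x̄ - mu_0)^T · [...] = (-2.8)·(-0.7041) + (1.8)·(0.588) = 3.0298.

Step 5 — scale by n: T² = 5 · 3.0298 = 15.1489.

T² ≈ 15.1489


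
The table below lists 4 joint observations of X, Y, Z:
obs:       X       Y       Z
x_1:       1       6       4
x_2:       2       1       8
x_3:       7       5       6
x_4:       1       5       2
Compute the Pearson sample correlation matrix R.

Step 1 — column means:
  mean(X) = (1 + 2 + 7 + 1) / 4 = 11/4 = 2.75
  mean(Y) = (6 + 1 + 5 + 5) / 4 = 17/4 = 4.25
  mean(Z) = (4 + 8 + 6 + 2) / 4 = 20/4 = 5

Step 2 — sample variances and covariances s[i,j] = (1/(n-1)) · Σ_k (x_{k,i} - mean_i) · (x_{k,j} - mean_j), with n-1 = 3:
  s[X,X] = ((-1.75)·(-1.75) + (-0.75)·(-0.75) + (4.25)·(4.25) + (-1.75)·(-1.75)) / 3 = 24.75/3 = 8.25
  s[X,Y] = ((-1.75)·(1.75) + (-0.75)·(-3.25) + (4.25)·(0.75) + (-1.75)·(0.75)) / 3 = 1.25/3 = 0.4167
  s[X,Z] = ((-1.75)·(-1) + (-0.75)·(3) + (4.25)·(1) + (-1.75)·(-3)) / 3 = 9/3 = 3
  s[Y,Y] = ((1.75)·(1.75) + (-3.25)·(-3.25) + (0.75)·(0.75) + (0.75)·(0.75)) / 3 = 14.75/3 = 4.9167
  s[Y,Z] = ((1.75)·(-1) + (-3.25)·(3) + (0.75)·(1) + (0.75)·(-3)) / 3 = -13/3 = -4.3333
  s[Z,Z] = ((-1)·(-1) + (3)·(3) + (1)·(1) + (-3)·(-3)) / 3 = 20/3 = 6.6667
  Sample standard deviations s_i = √(s[i,i]):
  s(X) = √(8.25) = 2.8723
  s(Y) = √(4.9167) = 2.2174
  s(Z) = √(6.6667) = 2.582

Step 3 — r_{ij} = s_{ij} / (s_i · s_j):
  r[X,X] = 1 (diagonal).
  r[X,Y] = 0.4167 / (2.8723 · 2.2174) = 0.4167 / 6.3689 = 0.0654
  r[X,Z] = 3 / (2.8723 · 2.582) = 3 / 7.4162 = 0.4045
  r[Y,Y] = 1 (diagonal).
  r[Y,Z] = -4.3333 / (2.2174 · 2.582) = -4.3333 / 5.7252 = -0.7569
  r[Z,Z] = 1 (diagonal).

R is symmetric with unit diagonal. Assembling:

R = [[1, 0.0654, 0.4045],
 [0.0654, 1, -0.7569],
 [0.4045, -0.7569, 1]]


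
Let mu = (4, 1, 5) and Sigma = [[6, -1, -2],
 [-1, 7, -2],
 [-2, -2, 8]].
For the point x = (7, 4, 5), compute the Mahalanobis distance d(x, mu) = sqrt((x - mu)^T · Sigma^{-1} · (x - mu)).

Step 1 — centre the observation: (x - mu) = (3, 3, 0).

Step 2 — invert Sigma (cofactor / det for 3×3, or solve directly):
  Sigma^{-1} = [[0.194, 0.0448, 0.0597],
 [0.0448, 0.1642, 0.0522],
 [0.0597, 0.0522, 0.153]].

Step 3 — form the quadratic (x - mu)^T · Sigma^{-1} · (x - mu):
  Sigma^{-1} · (x - mu) = (0.7164, 0.6269, 0.3358).
  (x - mu)^T · [Sigma^{-1} · (x - mu)] = (3)·(0.7164) + (3)·(0.6269) + (0)·(0.3358) = 4.0299.

Step 4 — take square root: d = √(4.0299) ≈ 2.0074.

d(x, mu) = √(4.0299) ≈ 2.0074


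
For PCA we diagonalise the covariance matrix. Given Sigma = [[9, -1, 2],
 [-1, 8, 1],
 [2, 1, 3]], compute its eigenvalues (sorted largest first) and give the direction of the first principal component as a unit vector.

Step 1 — characteristic polynomial p(λ) = det(λI - Sigma) = λ³ - tr·λ² + c_1·λ - det, where tr = trace, c_1 = sum of the principal 2×2 minors, det = det(Sigma):
  tr = 9 + 8 + 3 = 20,
  c_1 = (9·8 - (-1)²) + (9·3 - (2)²) + (8·3 - (1)²) = 71 + 23 + 23 = 117,
  det = 9·(8·3 - (1)²) - (-1)·((-1)·3 - (1)·(2)) + (2)·((-1)·(1) - 8·(2)) = 9·(23) - (-1)·(-5) + (2)·(-17) = 168.
  So p(λ) = λ³ - 20λ² + 117λ - 168.
Step 2 — look for an integer root (rational root theorem: any rational root is an integer divisor of 168). Testing λ = 8:
  p(8) = 512 - 1280 + 936 - 168 = 0  ✓
  Dividing out (λ - 8): p(λ) = (λ - 8)(λ² - 12λ + 21).
Step 3 — remaining eigenvalues from the quadratic λ² - 12λ + 21 = 0:
  Δ = 12² - 4·21 = 144 - 84 = 60,  λ = (12 ± √60)/2 = (12 ± 7.746)/2 ≈ 9.873 or 2.127.
  Sorted: λ_1 = 9.873,  λ_2 = 8,  λ_3 = 2.127  (check: sum = 20 = tr ✓).

Step 4 — unit eigenvector for λ_1 ≈ 9.873: v spans the null space of (Sigma - λ_1 I), whose rows are
  r_1 = (-0.873, -1, 2),  r_2 = (-1, -1.873, 1),  r_3 = (2, 1, -6.873).
  v is orthogonal to every row, so take v ∝ r_1 × r_2 = ((-1)·(1) - (2)·(-1.873), (2)·(-1) - (-0.873)·(1), (-0.873)·(-1.873) - (-1)·(-1)) ≈ (2.746, -1.127, 0.6351).
  Let u = (2.746, -1.127, 0.6351).
  ||u|| = √((2.746)² + (-1.127)² + (0.6351)²) = √(9.2138) ≈ 3.0354,  v_1 = u/||u|| ≈ (0.9046, -0.3713, 0.2092) (||v_1|| = 1).

λ_1 = 9.873,  λ_2 = 8,  λ_3 = 2.127;  v_1 ≈ (0.9046, -0.3713, 0.2092)


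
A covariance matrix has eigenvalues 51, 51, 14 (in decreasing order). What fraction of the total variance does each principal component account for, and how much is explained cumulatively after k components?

Step 1 — total variance = trace(Sigma) = Σ λ_i = 51 + 51 + 14 = 116.

Step 2 — fraction explained by component i = λ_i / Σ λ:
  PC1: 51/116 = 0.4397
  PC2: 51/116 = 0.4397
  PC3: 14/116 = 0.1207

Step 3 — cumulative fraction after k components = (λ_1 + ... + λ_k) / Σ λ:
  k = 1: 51/116 = 0.4397
  k = 2: (51 + 51)/116 = 102/116 = 0.8793
  k = 3: (51 + 51 + 14)/116 = 116/116 = 1

Summary (fraction, with percent):

explained: PC1 0.4397 (43.97%), PC2 0.4397 (43.97%), PC3 0.1207 (12.07%);  cumulative: 0.4397, 0.8793, 1


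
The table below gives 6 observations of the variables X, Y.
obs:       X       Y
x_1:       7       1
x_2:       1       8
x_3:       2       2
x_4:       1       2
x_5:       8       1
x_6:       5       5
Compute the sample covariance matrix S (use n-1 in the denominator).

Step 1 — column means:
  mean(X) = (7 + 1 + 2 + 1 + 8 + 5) / 6 = 24/6 = 4
  mean(Y) = (1 + 8 + 2 + 2 + 1 + 5) / 6 = 19/6 = 3.1667

Step 2 — sample covariance S[i,j] = (1/(n-1)) · Σ_k (x_{k,i} - mean_i) · (x_{k,j} - mean_j), with n-1 = 5.
  S[X,X] = ((3)·(3) + (-3)·(-3) + (-2)·(-2) + (-3)·(-3) + (4)·(4) + (1)·(1)) / 5 = 48/5 = 9.6
  S[X,Y] = ((3)·(-2.1667) + (-3)·(4.8333) + (-2)·(-1.1667) + (-3)·(-1.1667) + (4)·(-2.1667) + (1)·(1.8333)) / 5 = -22/5 = -4.4
  S[Y,Y] = ((-2.1667)·(-2.1667) + (4.8333)·(4.8333) + (-1.1667)·(-1.1667) + (-1.1667)·(-1.1667) + (-2.1667)·(-2.1667) + (1.8333)·(1.8333)) / 5 = 38.8333/5 = 7.7667

S is symmetric (S[j,i] = S[i,j]). Assembling:

S = [[9.6, -4.4],
 [-4.4, 7.7667]]


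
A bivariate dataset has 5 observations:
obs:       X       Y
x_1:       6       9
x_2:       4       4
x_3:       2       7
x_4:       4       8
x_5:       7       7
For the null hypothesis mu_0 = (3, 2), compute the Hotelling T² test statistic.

Step 1 — sample mean vector:
  mean(X) = (6 + 4 + 2 + 4 + 7) / 5 = 23/5 = 4.6
  mean(Y) = (9 + 4 + 7 + 8 + 7) / 5 = 35/5 = 7
  x̄ = (4.6, 7),  deviation x̄ - mu_0 = (4.6, 7) - (3, 2) = (1.6, 5).

Step 2 — sample covariance matrix, S[i,j] = (1/(n-1)) · Σ_k (x_{k,i} - mean_i) · (x_{k,j} - mean_j), divisor n-1 = 4:
  S[X,X] = ((1.4)·(1.4) + (-0.6)·(-0.6) + (-2.6)·(-2.6) + (-0.6)·(-0.6) + (2.4)·(2.4)) / 4 = 15.2/4 = 3.8
  S[X,Y] = ((1.4)·(2) + (-0.6)·(-3) + (-2.6)·(0) + (-0.6)·(1) + (2.4)·(0)) / 4 = 4/4 = 1
  S[Y,Y] = ((2)·(2) + (-3)·(-3) + (0)·(0) + (1)·(1) + (0)·(0)) / 4 = 14/4 = 3.5
  S = [[3.8, 1],
 [1, 3.5]].

Step 3 — invert S. det(S) = 3.8·3.5 - (1)² = 12.3.
  S^{-1} = (1/det) · [[d, -b], [-b, a]] = [[0.2846, -0.0813],
 [-0.0813, 0.3089]].

Step 4 — quadratic form (x̄ - mu_0)^T · S^{-1} · (x̄ - mu_0):
  S^{-1} · (x̄ - mu_0) = (0.0488, 1.4146),
  (x̄ - mu_0)^T · [...] = (1.6)·(0.0488) + (5)·(1.4146) = 7.1512.

Step 5 — scale by n: T² = 5 · 7.1512 = 35.7561.

T² ≈ 35.7561


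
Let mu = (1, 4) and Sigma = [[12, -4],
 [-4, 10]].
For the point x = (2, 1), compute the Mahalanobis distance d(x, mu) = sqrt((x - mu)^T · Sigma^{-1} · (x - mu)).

Step 1 — centre the observation: (x - mu) = (1, -3).

Step 2 — invert Sigma. det(Sigma) = 12·10 - (-4)² = 104.
  Sigma^{-1} = (1/det) · [[d, -b], [-b, a]] = [[0.0962, 0.0385],
 [0.0385, 0.1154]].

Step 3 — form the quadratic (x - mu)^T · Sigma^{-1} · (x - mu):
  Sigma^{-1} · (x - mu) = (-0.0192, -0.3077).
  (x - mu)^T · [Sigma^{-1} · (x - mu)] = (1)·(-0.0192) + (-3)·(-0.3077) = 0.9038.

Step 4 — take square root: d = √(0.9038) ≈ 0.9507.

d(x, mu) = √(0.9038) ≈ 0.9507


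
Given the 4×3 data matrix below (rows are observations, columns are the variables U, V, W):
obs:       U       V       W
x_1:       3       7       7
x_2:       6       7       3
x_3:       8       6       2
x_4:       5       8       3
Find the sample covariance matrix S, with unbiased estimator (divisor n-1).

Step 1 — column means:
  mean(U) = (3 + 6 + 8 + 5) / 4 = 22/4 = 5.5
  mean(V) = (7 + 7 + 6 + 8) / 4 = 28/4 = 7
  mean(W) = (7 + 3 + 2 + 3) / 4 = 15/4 = 3.75

Step 2 — sample covariance S[i,j] = (1/(n-1)) · Σ_k (x_{k,i} - mean_i) · (x_{k,j} - mean_j), with n-1 = 3.
  S[U,U] = ((-2.5)·(-2.5) + (0.5)·(0.5) + (2.5)·(2.5) + (-0.5)·(-0.5)) / 3 = 13/3 = 4.3333
  S[U,V] = ((-2.5)·(0) + (0.5)·(0) + (2.5)·(-1) + (-0.5)·(1)) / 3 = -3/3 = -1
  S[U,W] = ((-2.5)·(3.25) + (0.5)·(-0.75) + (2.5)·(-1.75) + (-0.5)·(-0.75)) / 3 = -12.5/3 = -4.1667
  S[V,V] = ((0)·(0) + (0)·(0) + (-1)·(-1) + (1)·(1)) / 3 = 2/3 = 0.6667
  S[V,W] = ((0)·(3.25) + (0)·(-0.75) + (-1)·(-1.75) + (1)·(-0.75)) / 3 = 1/3 = 0.3333
  S[W,W] = ((3.25)·(3.25) + (-0.75)·(-0.75) + (-1.75)·(-1.75) + (-0.75)·(-0.75)) / 3 = 14.75/3 = 4.9167

S is symmetric (S[j,i] = S[i,j]). Assembling:

S = [[4.3333, -1, -4.1667],
 [-1, 0.6667, 0.3333],
 [-4.1667, 0.3333, 4.9167]]


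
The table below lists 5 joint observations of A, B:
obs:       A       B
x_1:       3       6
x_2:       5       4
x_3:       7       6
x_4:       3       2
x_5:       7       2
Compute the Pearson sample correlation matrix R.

Step 1 — column means:
  mean(A) = (3 + 5 + 7 + 3 + 7) / 5 = 25/5 = 5
  mean(B) = (6 + 4 + 6 + 2 + 2) / 5 = 20/5 = 4

Step 2 — sample variances and covariances s[i,j] = (1/(n-1)) · Σ_k (x_{k,i} - mean_i) · (x_{k,j} - mean_j), with n-1 = 4:
  s[A,A] = ((-2)·(-2) + (0)·(0) + (2)·(2) + (-2)·(-2) + (2)·(2)) / 4 = 16/4 = 4
  s[A,B] = ((-2)·(2) + (0)·(0) + (2)·(2) + (-2)·(-2) + (2)·(-2)) / 4 = 0/4 = 0
  s[B,B] = ((2)·(2) + (0)·(0) + (2)·(2) + (-2)·(-2) + (-2)·(-2)) / 4 = 16/4 = 4
  Sample standard deviations s_i = √(s[i,i]):
  s(A) = √(4) = 2
  s(B) = √(4) = 2

Step 3 — r_{ij} = s_{ij} / (s_i · s_j):
  r[A,A] = 1 (diagonal).
  r[A,B] = 0 / (2 · 2) = 0 / 4 = 0
  r[B,B] = 1 (diagonal).

R is symmetric with unit diagonal. Assembling:

R = [[1, 0],
 [0, 1]]


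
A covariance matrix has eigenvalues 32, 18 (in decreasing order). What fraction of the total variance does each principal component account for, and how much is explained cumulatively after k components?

Step 1 — total variance = trace(Sigma) = Σ λ_i = 32 + 18 = 50.

Step 2 — fraction explained by component i = λ_i / Σ λ:
  PC1: 32/50 = 0.64
  PC2: 18/50 = 0.36

Step 3 — cumulative fraction after k components = (λ_1 + ... + λ_k) / Σ λ:
  k = 1: 32/50 = 0.64
  k = 2: (32 + 18)/50 = 50/50 = 1

Summary (fraction, with percent):

explained: PC1 0.64 (64%), PC2 0.36 (36%);  cumulative: 0.64, 1


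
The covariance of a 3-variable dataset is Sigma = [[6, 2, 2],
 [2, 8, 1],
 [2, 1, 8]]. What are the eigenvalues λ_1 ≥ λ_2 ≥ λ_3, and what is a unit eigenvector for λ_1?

Step 1 — characteristic polynomial p(λ) = det(λI - Sigma) = λ³ - tr·λ² + c_1·λ - det, where tr = trace, c_1 = sum of the principal 2×2 minors, det = det(Sigma):
  tr = 6 + 8 + 8 = 22,
  c_1 = (6·8 - (2)²) + (6·8 - (2)²) + (8·8 - (1)²) = 44 + 44 + 63 = 151,
  det = 6·(8·8 - (1)²) - (2)·((2)·8 - (1)·(2)) + (2)·((2)·(1) - 8·(2)) = 6·(63) - (2)·(14) + (2)·(-14) = 322.
  So p(λ) = λ³ - 22λ² + 151λ - 322.
Step 2 — look for an integer root (rational root theorem: any rational root is an integer divisor of 322). Testing λ = 7:
  p(7) = 343 - 1078 + 1057 - 322 = 0  ✓
  Dividing out (λ - 7): p(λ) = (λ - 7)(λ² - 15λ + 46).
Step 3 — remaining eigenvalues from the quadratic λ² - 15λ + 46 = 0:
  Δ = 15² - 4·46 = 225 - 184 = 41,  λ = (15 ± √41)/2 = (15 ± 6.4031)/2 ≈ 10.7016 or 4.2984.
  Sorted: λ_1 = 10.7016,  λ_2 = 7,  λ_3 = 4.2984  (check: sum = 22 = tr ✓).

Step 4 — unit eigenvector for λ_1 ≈ 10.7016: v spans the null space of (Sigma - λ_1 I), whose rows are
  r_1 = (-4.7016, 2, 2),  r_2 = (2, -2.7016, 1),  r_3 = (2, 1, -2.7016).
  v is orthogonal to every row, so take v ∝ r_1 × r_2 = ((2)·(1) - (2)·(-2.7016), (2)·(2) - (-4.7016)·(1), (-4.7016)·(-2.7016) - (2)·(2)) ≈ (7.4031, 8.7016, 8.7016).
  Let u = (7.4031, 8.7016, 8.7016).
  ||u|| = √((7.4031)² + (8.7016)² + (8.7016)²) = √(206.2406) ≈ 14.3611,  v_1 = u/||u|| ≈ (0.5155, 0.6059, 0.6059) (||v_1|| = 1).

λ_1 = 10.7016,  λ_2 = 7,  λ_3 = 4.2984;  v_1 ≈ (0.5155, 0.6059, 0.6059)


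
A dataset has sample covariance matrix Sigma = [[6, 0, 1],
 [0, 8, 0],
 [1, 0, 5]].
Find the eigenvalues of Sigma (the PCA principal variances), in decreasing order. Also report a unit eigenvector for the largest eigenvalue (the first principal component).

Step 1 — characteristic polynomial p(λ) = det(λI - Sigma) = λ³ - tr·λ² + c_1·λ - det, where tr = trace, c_1 = sum of the principal 2×2 minors, det = det(Sigma):
  tr = 6 + 8 + 5 = 19,
  c_1 = (6·8 - (0)²) + (6·5 - (1)²) + (8·5 - (0)²) = 48 + 29 + 40 = 117,
  det = 6·(8·5 - (0)²) - (0)·((0)·5 - (0)·(1)) + (1)·((0)·(0) - 8·(1)) = 6·(40) - (0)·(0) + (1)·(-8) = 232.
  So p(λ) = λ³ - 19λ² + 117λ - 232.
Step 2 — look for an integer root (rational root theorem: any rational root is an integer divisor of 232). Testing λ = 8:
  p(8) = 512 - 1216 + 936 - 232 = 0  ✓
  Dividing out (λ - 8): p(λ) = (λ - 8)(λ² - 11λ + 29).
Step 3 — remaining eigenvalues from the quadratic λ² - 11λ + 29 = 0:
  Δ = 11² - 4·29 = 121 - 116 = 5,  λ = (11 ± √5)/2 = (11 ± 2.2361)/2 ≈ 6.618 or 4.382.
  Sorted: λ_1 = 8,  λ_2 = 6.618,  λ_3 = 4.382  (check: sum = 19 = tr ✓).

Step 4 — unit eigenvector for λ_1 = 8: v spans the null space of (Sigma - λ_1 I), whose rows are
  r_1 = (-2, 0, 1),  r_2 = (0, 0, 0),  r_3 = (1, 0, -3).
  v is orthogonal to every row, so take v ∝ r_1 × r_3 = ((0)·(-3) - (1)·(0), (1)·(1) - (-2)·(-3), (-2)·(0) - (0)·(1)) = (0, -5, 0).
  Rescale (divide by 5; multiply by -1 so the first nonzero entry is positive): u = (0, 1, 0).
  ||u|| = √((0)² + (1)² + (0)²) = √(1) = 1,  v_1 = u/||u|| ≈ (0, 1, 0) (||v_1|| = 1).

λ_1 = 8,  λ_2 = 6.618,  λ_3 = 4.382;  v_1 ≈ (0, 1, 0)


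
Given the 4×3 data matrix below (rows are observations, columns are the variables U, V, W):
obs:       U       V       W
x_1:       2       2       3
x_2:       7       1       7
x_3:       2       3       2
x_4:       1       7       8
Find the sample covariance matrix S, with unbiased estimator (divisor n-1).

Step 1 — column means:
  mean(U) = (2 + 7 + 2 + 1) / 4 = 12/4 = 3
  mean(V) = (2 + 1 + 3 + 7) / 4 = 13/4 = 3.25
  mean(W) = (3 + 7 + 2 + 8) / 4 = 20/4 = 5

Step 2 — sample covariance S[i,j] = (1/(n-1)) · Σ_k (x_{k,i} - mean_i) · (x_{k,j} - mean_j), with n-1 = 3.
  S[U,U] = ((-1)·(-1) + (4)·(4) + (-1)·(-1) + (-2)·(-2)) / 3 = 22/3 = 7.3333
  S[U,V] = ((-1)·(-1.25) + (4)·(-2.25) + (-1)·(-0.25) + (-2)·(3.75)) / 3 = -15/3 = -5
  S[U,W] = ((-1)·(-2) + (4)·(2) + (-1)·(-3) + (-2)·(3)) / 3 = 7/3 = 2.3333
  S[V,V] = ((-1.25)·(-1.25) + (-2.25)·(-2.25) + (-0.25)·(-0.25) + (3.75)·(3.75)) / 3 = 20.75/3 = 6.9167
  S[V,W] = ((-1.25)·(-2) + (-2.25)·(2) + (-0.25)·(-3) + (3.75)·(3)) / 3 = 10/3 = 3.3333
  S[W,W] = ((-2)·(-2) + (2)·(2) + (-3)·(-3) + (3)·(3)) / 3 = 26/3 = 8.6667

S is symmetric (S[j,i] = S[i,j]). Assembling:

S = [[7.3333, -5, 2.3333],
 [-5, 6.9167, 3.3333],
 [2.3333, 3.3333, 8.6667]]


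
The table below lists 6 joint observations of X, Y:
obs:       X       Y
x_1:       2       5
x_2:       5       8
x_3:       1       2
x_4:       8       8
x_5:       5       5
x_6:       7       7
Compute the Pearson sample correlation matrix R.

Step 1 — column means:
  mean(X) = (2 + 5 + 1 + 8 + 5 + 7) / 6 = 28/6 = 4.6667
  mean(Y) = (5 + 8 + 2 + 8 + 5 + 7) / 6 = 35/6 = 5.8333

Step 2 — sample variances and covariances s[i,j] = (1/(n-1)) · Σ_k (x_{k,i} - mean_i) · (x_{k,j} - mean_j), with n-1 = 5:
  s[X,X] = ((-2.6667)·(-2.6667) + (0.3333)·(0.3333) + (-3.6667)·(-3.6667) + (3.3333)·(3.3333) + (0.3333)·(0.3333) + (2.3333)·(2.3333)) / 5 = 37.3333/5 = 7.4667
  s[X,Y] = ((-2.6667)·(-0.8333) + (0.3333)·(2.1667) + (-3.6667)·(-3.8333) + (3.3333)·(2.1667) + (0.3333)·(-0.8333) + (2.3333)·(1.1667)) / 5 = 26.6667/5 = 5.3333
  s[Y,Y] = ((-0.8333)·(-0.8333) + (2.1667)·(2.1667) + (-3.8333)·(-3.8333) + (2.1667)·(2.1667) + (-0.8333)·(-0.8333) + (1.1667)·(1.1667)) / 5 = 26.8333/5 = 5.3667
  Sample standard deviations s_i = √(s[i,i]):
  s(X) = √(7.4667) = 2.7325
  s(Y) = √(5.3667) = 2.3166

Step 3 — r_{ij} = s_{ij} / (s_i · s_j):
  r[X,X] = 1 (diagonal).
  r[X,Y] = 5.3333 / (2.7325 · 2.3166) = 5.3333 / 6.3302 = 0.8425
  r[Y,Y] = 1 (diagonal).

R is symmetric with unit diagonal. Assembling:

R = [[1, 0.8425],
 [0.8425, 1]]


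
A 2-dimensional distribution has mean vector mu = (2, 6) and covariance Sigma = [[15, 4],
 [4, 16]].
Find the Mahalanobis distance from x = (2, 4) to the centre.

Step 1 — centre the observation: (x - mu) = (0, -2).

Step 2 — invert Sigma. det(Sigma) = 15·16 - (4)² = 224.
  Sigma^{-1} = (1/det) · [[d, -b], [-b, a]] = [[0.0714, -0.0179],
 [-0.0179, 0.067]].

Step 3 — form the quadratic (x - mu)^T · Sigma^{-1} · (x - mu):
  Sigma^{-1} · (x - mu) = (0.0357, -0.1339).
  (x - mu)^T · [Sigma^{-1} · (x - mu)] = (0)·(0.0357) + (-2)·(-0.1339) = 0.2679.

Step 4 — take square root: d = √(0.2679) ≈ 0.5175.

d(x, mu) = √(0.2679) ≈ 0.5175


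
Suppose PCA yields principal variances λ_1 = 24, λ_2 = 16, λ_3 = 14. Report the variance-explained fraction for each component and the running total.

Step 1 — total variance = trace(Sigma) = Σ λ_i = 24 + 16 + 14 = 54.

Step 2 — fraction explained by component i = λ_i / Σ λ:
  PC1: 24/54 = 0.4444
  PC2: 16/54 = 0.2963
  PC3: 14/54 = 0.2593

Step 3 — cumulative fraction after k components = (λ_1 + ... + λ_k) / Σ λ:
  k = 1: 24/54 = 0.4444
  k = 2: (24 + 16)/54 = 40/54 = 0.7407
  k = 3: (24 + 16 + 14)/54 = 54/54 = 1

Summary (fraction, with percent):

explained: PC1 0.4444 (44.44%), PC2 0.2963 (29.63%), PC3 0.2593 (25.93%);  cumulative: 0.4444, 0.7407, 1


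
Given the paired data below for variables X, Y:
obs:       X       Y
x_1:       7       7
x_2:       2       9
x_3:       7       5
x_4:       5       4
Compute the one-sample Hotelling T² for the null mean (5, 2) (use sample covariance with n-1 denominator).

Step 1 — sample mean vector:
  mean(X) = (7 + 2 + 7 + 5) / 4 = 21/4 = 5.25
  mean(Y) = (7 + 9 + 5 + 4) / 4 = 25/4 = 6.25
  x̄ = (5.25, 6.25),  deviation x̄ - mu_0 = (5.25, 6.25) - (5, 2) = (0.25, 4.25).

Step 2 — sample covariance matrix, S[i,j] = (1/(n-1)) · Σ_k (x_{k,i} - mean_i) · (x_{k,j} - mean_j), divisor n-1 = 3:
  S[X,X] = ((1.75)·(1.75) + (-3.25)·(-3.25) + (1.75)·(1.75) + (-0.25)·(-0.25)) / 3 = 16.75/3 = 5.5833
  S[X,Y] = ((1.75)·(0.75) + (-3.25)·(2.75) + (1.75)·(-1.25) + (-0.25)·(-2.25)) / 3 = -9.25/3 = -3.0833
  S[Y,Y] = ((0.75)·(0.75) + (2.75)·(2.75) + (-1.25)·(-1.25) + (-2.25)·(-2.25)) / 3 = 14.75/3 = 4.9167
  S = [[5.5833, -3.0833],
 [-3.0833, 4.9167]].

Step 3 — invert S. det(S) = 5.5833·4.9167 - (-3.0833)² = 17.9444.
  S^{-1} = (1/det) · [[d, -b], [-b, a]] = [[0.274, 0.1718],
 [0.1718, 0.3111]].

Step 4 — quadratic form (x̄ - mu_0)^T · S^{-1} · (x̄ - mu_0):
  S^{-1} · (x̄ - mu_0) = (0.7988, 1.3653),
  (x̄ - mu_0)^T · [...] = (0.25)·(0.7988) + (4.25)·(1.3653) = 6.0023.

Step 5 — scale by n: T² = 4 · 6.0023 = 24.0093.

T² ≈ 24.0093
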